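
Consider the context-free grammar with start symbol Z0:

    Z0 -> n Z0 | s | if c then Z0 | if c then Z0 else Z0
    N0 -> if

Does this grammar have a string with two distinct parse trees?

Ambiguous

Witness: if c then if c then s else s

Derivation 1: Z0 ⇒ if c then Z0 ⇒ if c then if c then Z0 else Z0 ⇒ if c then if c then s else Z0 ⇒ if c then if c then s else s
Derivation 2: Z0 ⇒ if c then Z0 else Z0 ⇒ if c then if c then Z0 else Z0 ⇒ if c then if c then s else Z0 ⇒ if c then if c then s else s

Two distinct leftmost derivations for the same string.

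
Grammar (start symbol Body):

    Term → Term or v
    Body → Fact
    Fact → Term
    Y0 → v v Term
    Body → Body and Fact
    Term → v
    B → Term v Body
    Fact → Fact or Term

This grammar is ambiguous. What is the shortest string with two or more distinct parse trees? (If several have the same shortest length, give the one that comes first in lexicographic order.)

v or v

length 1: no string has ≥2 trees
length 3: v or v has 2 parse trees

Two derivations of v or v:
  Body ⇒ Fact ⇒ Term ⇒ Term or v ⇒ v or v
  Body ⇒ Fact ⇒ Fact or Term ⇒ Term or Term ⇒ v or Term ⇒ v or v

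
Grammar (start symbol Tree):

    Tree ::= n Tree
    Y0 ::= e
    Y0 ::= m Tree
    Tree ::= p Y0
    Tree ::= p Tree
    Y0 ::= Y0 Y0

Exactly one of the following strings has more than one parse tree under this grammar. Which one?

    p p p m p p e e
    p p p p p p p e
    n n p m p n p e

p p p m p p e e: 2 trees
p p p p p p p e: 1 tree
n n p m p n p e: 1 tree

p p p m p p e e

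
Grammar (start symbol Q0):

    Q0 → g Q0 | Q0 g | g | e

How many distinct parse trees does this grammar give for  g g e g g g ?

Parse trees for g g e g g g (showing first 6 of 10):
  [Q0 g [Q0 g [Q0 [Q0 [Q0 [Q0 e] g] g] g]]]
  [Q0 g [Q0 [Q0 g [Q0 [Q0 [Q0 e] g] g]] g]]
  [Q0 g [Q0 [Q0 [Q0 g [Q0 [Q0 e] g]] g] g]]
  [Q0 g [Q0 [Q0 [Q0 [Q0 g [Q0 e]] g] g] g]]
  [Q0 [Q0 g [Q0 g [Q0 [Q0 [Q0 e] g] g]]] g]
  [Q0 [Q0 g [Q0 [Q0 g [Q0 [Q0 e] g]] g]] g]

10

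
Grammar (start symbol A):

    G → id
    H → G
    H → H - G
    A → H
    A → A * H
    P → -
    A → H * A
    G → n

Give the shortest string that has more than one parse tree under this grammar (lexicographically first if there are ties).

length 1: no string has ≥2 trees
length 3: id * id has 2 parse trees

Two derivations of id * id:
  A ⇒ A * H ⇒ H * H ⇒ G * H ⇒ id * H ⇒ id * G ⇒ id * id
  A ⇒ H * A ⇒ G * A ⇒ id * A ⇒ id * H ⇒ id * G ⇒ id * id

id * id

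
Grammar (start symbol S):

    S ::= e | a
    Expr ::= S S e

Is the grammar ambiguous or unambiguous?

Unambiguous

Only S is reachable from S; ignoring the rest: Restricted to the reachable nonterminals, every rule has the form A → t or A → t B, and no two rules for the same A share a first terminal. The grammar encodes a DFA — one run per string.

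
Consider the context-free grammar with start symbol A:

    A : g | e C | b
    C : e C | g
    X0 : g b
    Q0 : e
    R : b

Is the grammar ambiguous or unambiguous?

Unambiguous

Only A, C are reachable from A; ignoring the rest: The reachable rules are right-linear with at most one rule per (nonterminal, next-terminal) pair. Each input token forces the next rule, so parsing is deterministic.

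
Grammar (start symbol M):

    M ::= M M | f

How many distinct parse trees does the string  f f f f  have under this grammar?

Parse trees for f f f f:
  [M [M f] [M [M f] [M [M f] [M f]]]]
  [M [M f] [M [M [M f] [M f]] [M f]]]
  [M [M [M f] [M f]] [M [M f] [M f]]]
  [M [M [M f] [M [M f] [M f]]] [M f]]
  [M [M [M [M f] [M f]] [M f]] [M f]]

5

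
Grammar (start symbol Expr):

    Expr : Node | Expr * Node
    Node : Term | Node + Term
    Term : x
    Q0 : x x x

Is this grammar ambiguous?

Only Expr, Node, Term are reachable from Expr; ignoring the rest: Expr → Expr * Node | Node  ;  Node → Node + Term | Term  — a left-associative chain with Term at the bottom. Each string factors uniquely by precedence.

Unambiguous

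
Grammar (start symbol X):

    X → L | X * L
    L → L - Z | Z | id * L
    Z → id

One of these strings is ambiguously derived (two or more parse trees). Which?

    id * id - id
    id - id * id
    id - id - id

id * id - id

id * id - id: 3 trees
id - id * id: 1 tree
id - id - id: 1 tree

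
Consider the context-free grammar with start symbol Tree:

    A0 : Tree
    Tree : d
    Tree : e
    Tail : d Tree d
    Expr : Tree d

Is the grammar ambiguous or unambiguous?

Unambiguous

Only Tree is reachable from Tree; ignoring the rest: Restricted to the reachable nonterminals, every rule has the form A → t or A → t B, and no two rules for the same A share a first terminal. The grammar encodes a DFA — one run per string.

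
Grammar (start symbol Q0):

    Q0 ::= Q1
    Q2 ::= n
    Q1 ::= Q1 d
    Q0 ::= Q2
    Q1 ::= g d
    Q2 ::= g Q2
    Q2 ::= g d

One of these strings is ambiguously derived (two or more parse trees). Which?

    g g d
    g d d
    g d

g g d: 1 tree
g d d: 1 tree
g d: 2 trees

g d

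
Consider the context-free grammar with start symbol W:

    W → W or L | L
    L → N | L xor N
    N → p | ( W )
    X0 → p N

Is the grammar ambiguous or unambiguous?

Only W, L, N are reachable from W; ignoring the rest: The grammar is stratified — W handles 'or' (left-recursive), L handles 'xor', N atoms. Each operator has a fixed associativity and precedence level, so every string has one parse.

Unambiguous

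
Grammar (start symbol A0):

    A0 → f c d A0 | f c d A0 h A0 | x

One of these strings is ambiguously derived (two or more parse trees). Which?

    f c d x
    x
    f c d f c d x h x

f c d x: 1 tree
x: 1 tree
f c d f c d x h x: 2 trees

f c d f c d x h x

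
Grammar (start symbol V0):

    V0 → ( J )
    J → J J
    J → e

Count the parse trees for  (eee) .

2

Parse trees for (eee):
  [V0 ( [J [J e] [J [J e] [J e]]] )]
  [V0 ( [J [J [J e] [J e]] [J e]] )]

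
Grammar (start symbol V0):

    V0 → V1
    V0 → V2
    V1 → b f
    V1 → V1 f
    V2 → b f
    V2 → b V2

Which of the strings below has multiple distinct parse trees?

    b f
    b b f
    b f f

b f: 2 trees
b b f: 1 tree
b f f: 1 tree

b f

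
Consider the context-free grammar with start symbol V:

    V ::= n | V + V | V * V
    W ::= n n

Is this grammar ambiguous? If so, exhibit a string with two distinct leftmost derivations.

Ambiguous

Witness: n * n * n

Derivation 1: V ⇒ V * V ⇒ n * V ⇒ n * V * V ⇒ n * n * V ⇒ n * n * n
Derivation 2: V ⇒ V * V ⇒ V * V * V ⇒ n * V * V ⇒ n * n * V ⇒ n * n * n

Two distinct leftmost derivations for the same string.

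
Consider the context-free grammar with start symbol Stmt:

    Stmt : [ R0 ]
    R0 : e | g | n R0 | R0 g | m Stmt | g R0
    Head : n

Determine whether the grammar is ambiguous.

Ambiguous

Witness: [ g g ]

Derivation 1: Stmt ⇒ [ R0 ] ⇒ [ R0 g ] ⇒ [ g g ]
Derivation 2: Stmt ⇒ [ R0 ] ⇒ [ g R0 ] ⇒ [ g g ]

Two distinct leftmost derivations for the same string.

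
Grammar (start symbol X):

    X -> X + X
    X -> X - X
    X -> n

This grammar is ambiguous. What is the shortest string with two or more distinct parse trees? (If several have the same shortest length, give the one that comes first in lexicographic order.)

n + n + n

length 1: no string has ≥2 trees
length 3: no string has ≥2 trees
length 5: n + n + n has 2 parse trees

Two derivations of n + n + n:
  X ⇒ X + X ⇒ X + X + X ⇒ n + X + X ⇒ n + n + X ⇒ n + n + n
  X ⇒ X + X ⇒ n + X ⇒ n + X + X ⇒ n + n + X ⇒ n + n + n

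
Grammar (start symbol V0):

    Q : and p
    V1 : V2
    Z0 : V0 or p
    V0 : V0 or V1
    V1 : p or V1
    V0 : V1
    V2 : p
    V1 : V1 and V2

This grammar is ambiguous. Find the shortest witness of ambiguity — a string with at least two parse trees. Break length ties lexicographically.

length 1: no string has ≥2 trees
length 3: p or p has 2 parse trees

Two derivations of p or p:
  V0 ⇒ V0 or V1 ⇒ V1 or V1 ⇒ V2 or V1 ⇒ p or V1 ⇒ p or V2 ⇒ p or p
  V0 ⇒ V1 ⇒ p or V1 ⇒ p or V2 ⇒ p or p

p or p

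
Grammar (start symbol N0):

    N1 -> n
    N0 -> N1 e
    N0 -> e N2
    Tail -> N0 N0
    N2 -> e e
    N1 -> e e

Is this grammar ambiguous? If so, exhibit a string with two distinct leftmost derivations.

Ambiguous

Witness: e e e

Derivation 1: N0 ⇒ N1 e ⇒ e e e
Derivation 2: N0 ⇒ e N2 ⇒ e e e

Two distinct leftmost derivations for the same string.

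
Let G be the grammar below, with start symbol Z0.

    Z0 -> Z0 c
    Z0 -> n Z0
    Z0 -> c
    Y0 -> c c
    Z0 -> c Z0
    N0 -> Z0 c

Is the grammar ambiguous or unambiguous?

Ambiguous

Witness: c c

Derivation 1: Z0 ⇒ Z0 c ⇒ c c
Derivation 2: Z0 ⇒ c Z0 ⇒ c c

Two distinct leftmost derivations for the same string.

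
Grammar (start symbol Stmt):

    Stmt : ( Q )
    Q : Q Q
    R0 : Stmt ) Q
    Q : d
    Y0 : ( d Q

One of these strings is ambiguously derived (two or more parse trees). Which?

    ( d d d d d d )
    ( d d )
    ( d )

( d d d d d d ): 42 trees
( d d ): 1 tree
( d ): 1 tree

( d d d d d d )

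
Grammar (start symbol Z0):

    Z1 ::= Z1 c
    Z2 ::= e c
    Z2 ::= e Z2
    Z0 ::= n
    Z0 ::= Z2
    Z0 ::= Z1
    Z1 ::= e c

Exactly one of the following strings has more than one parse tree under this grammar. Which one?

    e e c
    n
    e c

e c

e e c: 1 tree
n: 1 tree
e c: 2 trees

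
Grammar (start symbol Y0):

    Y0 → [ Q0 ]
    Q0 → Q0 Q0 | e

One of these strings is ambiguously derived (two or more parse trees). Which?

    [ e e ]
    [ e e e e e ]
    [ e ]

[ e e e e e ]

[ e e ]: 1 tree
[ e e e e e ]: 14 trees
[ e ]: 1 tree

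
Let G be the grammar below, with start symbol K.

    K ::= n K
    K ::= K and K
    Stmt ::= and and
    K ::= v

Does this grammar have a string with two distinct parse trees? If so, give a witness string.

Witness: n v and v

Derivation 1: K ⇒ n K ⇒ n K and K ⇒ n v and K ⇒ n v and v
Derivation 2: K ⇒ K and K ⇒ n K and K ⇒ n v and K ⇒ n v and v

Two distinct leftmost derivations for the same string.

Ambiguous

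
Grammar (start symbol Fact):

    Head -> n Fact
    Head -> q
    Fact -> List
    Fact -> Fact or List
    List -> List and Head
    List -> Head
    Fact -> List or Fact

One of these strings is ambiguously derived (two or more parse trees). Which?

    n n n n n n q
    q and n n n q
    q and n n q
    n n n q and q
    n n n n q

n n n n n n q: 1 tree
q and n n n q: 1 tree
q and n n q: 1 tree
n n n q and q: 4 trees
n n n n q: 1 tree

n n n q and q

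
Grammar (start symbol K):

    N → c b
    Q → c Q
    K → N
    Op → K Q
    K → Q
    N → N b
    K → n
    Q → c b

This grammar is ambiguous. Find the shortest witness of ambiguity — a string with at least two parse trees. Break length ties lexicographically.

length 1: no string has ≥2 trees
length 2: c b has 2 parse trees

Two derivations of c b:
  K ⇒ N ⇒ c b
  K ⇒ Q ⇒ c b

c b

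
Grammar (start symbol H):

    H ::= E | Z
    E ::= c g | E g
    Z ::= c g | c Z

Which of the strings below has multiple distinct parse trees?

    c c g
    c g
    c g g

c g

c c g: 1 tree
c g: 2 trees
c g g: 1 tree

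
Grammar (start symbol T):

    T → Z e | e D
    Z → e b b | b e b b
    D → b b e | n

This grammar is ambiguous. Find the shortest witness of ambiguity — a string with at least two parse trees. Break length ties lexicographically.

length 2: no string has ≥2 trees
length 4: e b b e has 2 parse trees

Two derivations of e b b e:
  T ⇒ Z e ⇒ e b b e
  T ⇒ e D ⇒ e b b e

e b b e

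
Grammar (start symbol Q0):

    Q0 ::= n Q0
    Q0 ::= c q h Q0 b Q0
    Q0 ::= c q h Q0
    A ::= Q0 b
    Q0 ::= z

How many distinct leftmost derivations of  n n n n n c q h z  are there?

Parse trees for n n n n n c q h z:
  [Q0 n [Q0 n [Q0 n [Q0 n [Q0 n [Q0 c q h [Q0 z]]]]]]]

1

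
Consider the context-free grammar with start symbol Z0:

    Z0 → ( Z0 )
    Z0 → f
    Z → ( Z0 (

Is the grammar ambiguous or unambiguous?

(Z is unreachable from Z0, so its rules don't affect L(Z0).) L(Z0) is { openⁿ atom closeⁿ : n ≥ 0 }. The bracket depth fixes n, and the derivation is forced at every step.

Unambiguous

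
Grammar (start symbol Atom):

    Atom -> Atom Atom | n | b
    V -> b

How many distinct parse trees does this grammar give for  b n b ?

2

Parse trees for b n b:
  [Atom [Atom b] [Atom [Atom n] [Atom b]]]
  [Atom [Atom [Atom b] [Atom n]] [Atom b]]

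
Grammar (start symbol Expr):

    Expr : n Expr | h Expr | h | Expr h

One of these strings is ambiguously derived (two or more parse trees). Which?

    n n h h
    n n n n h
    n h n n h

n n h h

n n h h: 4 trees
n n n n h: 1 tree
n h n n h: 1 tree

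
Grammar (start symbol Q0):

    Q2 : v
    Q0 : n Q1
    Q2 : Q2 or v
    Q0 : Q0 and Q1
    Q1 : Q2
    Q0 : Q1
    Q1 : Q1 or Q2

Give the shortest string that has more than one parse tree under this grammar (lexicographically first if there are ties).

length 1: no string has ≥2 trees
length 2: no string has ≥2 trees
length 3: v or v has 2 parse trees

Two derivations of v or v:
  Q0 ⇒ Q1 ⇒ Q2 ⇒ Q2 or v ⇒ v or v
  Q0 ⇒ Q1 ⇒ Q1 or Q2 ⇒ Q2 or Q2 ⇒ v or Q2 ⇒ v or v

v or v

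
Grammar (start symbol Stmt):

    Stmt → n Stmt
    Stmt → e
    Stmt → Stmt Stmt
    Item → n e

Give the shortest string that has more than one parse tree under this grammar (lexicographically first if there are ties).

e e e

length 1: no string has ≥2 trees
length 2: no string has ≥2 trees
length 3: e e e has 2 parse trees

Two derivations of e e e:
  Stmt ⇒ Stmt Stmt ⇒ e Stmt ⇒ e Stmt Stmt ⇒ e e Stmt ⇒ e e e
  Stmt ⇒ Stmt Stmt ⇒ Stmt Stmt Stmt ⇒ e Stmt Stmt ⇒ e e Stmt ⇒ e e e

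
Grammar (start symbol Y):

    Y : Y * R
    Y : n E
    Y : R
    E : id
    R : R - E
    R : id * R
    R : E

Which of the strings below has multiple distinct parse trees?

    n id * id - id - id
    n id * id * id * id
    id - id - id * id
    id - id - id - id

n id * id - id - id: 1 tree
n id * id * id * id: 4 trees
id - id - id * id: 1 tree
id - id - id - id: 1 tree

n id * id * id * id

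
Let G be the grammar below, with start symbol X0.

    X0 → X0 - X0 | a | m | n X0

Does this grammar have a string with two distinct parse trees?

Witness: n a - a

Derivation 1: X0 ⇒ X0 - X0 ⇒ n X0 - X0 ⇒ n a - X0 ⇒ n a - a
Derivation 2: X0 ⇒ n X0 ⇒ n X0 - X0 ⇒ n a - X0 ⇒ n a - a

Two distinct leftmost derivations for the same string.

Ambiguous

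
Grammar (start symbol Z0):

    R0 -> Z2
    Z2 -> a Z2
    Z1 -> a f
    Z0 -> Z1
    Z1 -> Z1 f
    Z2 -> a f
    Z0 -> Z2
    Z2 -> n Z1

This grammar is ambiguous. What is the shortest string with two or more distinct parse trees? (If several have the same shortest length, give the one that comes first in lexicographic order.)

a f

length 2: a f has 2 parse trees

Two derivations of a f:
  Z0 ⇒ Z1 ⇒ a f
  Z0 ⇒ Z2 ⇒ a f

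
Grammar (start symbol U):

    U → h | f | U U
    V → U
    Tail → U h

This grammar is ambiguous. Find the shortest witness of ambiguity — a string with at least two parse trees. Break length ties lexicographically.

f f f

length 1: no string has ≥2 trees
length 2: no string has ≥2 trees
length 3: f f f has 2 parse trees

Two derivations of f f f:
  U ⇒ U U ⇒ f U ⇒ f U U ⇒ f f U ⇒ f f f
  U ⇒ U U ⇒ U U U ⇒ f U U ⇒ f f U ⇒ f f f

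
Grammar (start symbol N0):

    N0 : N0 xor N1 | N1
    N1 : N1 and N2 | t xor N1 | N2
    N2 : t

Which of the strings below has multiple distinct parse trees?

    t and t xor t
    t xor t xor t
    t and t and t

t xor t xor t

t and t xor t: 1 tree
t xor t xor t: 4 trees
t and t and t: 1 tree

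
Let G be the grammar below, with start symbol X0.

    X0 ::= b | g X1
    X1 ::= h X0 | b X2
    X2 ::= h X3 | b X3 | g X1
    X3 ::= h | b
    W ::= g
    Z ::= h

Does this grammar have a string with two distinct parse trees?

(W, Z are unreachable from X0, so their rules don't affect L(X0).) The reachable rules are right-linear with at most one rule per (nonterminal, next-terminal) pair. Each input token forces the next rule, so parsing is deterministic.

Unambiguous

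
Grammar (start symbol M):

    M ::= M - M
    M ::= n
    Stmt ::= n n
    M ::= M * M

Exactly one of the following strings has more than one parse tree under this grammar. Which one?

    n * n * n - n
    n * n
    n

n * n * n - n: 5 trees
n * n: 1 tree
n: 1 tree

n * n * n - n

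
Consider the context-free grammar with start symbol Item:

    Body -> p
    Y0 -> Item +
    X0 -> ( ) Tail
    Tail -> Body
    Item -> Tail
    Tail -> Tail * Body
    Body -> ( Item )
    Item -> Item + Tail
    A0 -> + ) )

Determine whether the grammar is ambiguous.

Unambiguous

Only Item, Tail, Body are reachable from Item; ignoring the rest: This is a standard precedence ladder (Item over Tail over Body), with each level left-recursive on its own operator ('+' at Item, '*' at Tail). That structure is LR(1), hence unambiguous.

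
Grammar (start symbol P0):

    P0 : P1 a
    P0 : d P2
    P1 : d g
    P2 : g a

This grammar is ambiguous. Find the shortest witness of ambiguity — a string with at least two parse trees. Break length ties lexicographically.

d g a

length 3: d g a has 2 parse trees

Two derivations of d g a:
  P0 ⇒ P1 a ⇒ d g a
  P0 ⇒ d P2 ⇒ d g a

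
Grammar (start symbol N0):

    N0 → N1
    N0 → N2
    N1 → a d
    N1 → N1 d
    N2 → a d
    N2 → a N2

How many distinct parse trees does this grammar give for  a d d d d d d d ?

1

Parse trees for a d d d d d d d:
  [N0 [N1 [N1 [N1 [N1 [N1 [N1 [N1 a d] d] d] d] d] d] d]]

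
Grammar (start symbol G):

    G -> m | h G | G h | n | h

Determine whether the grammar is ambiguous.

Ambiguous

Witness: h h

Derivation 1: G ⇒ h G ⇒ h h
Derivation 2: G ⇒ G h ⇒ h h

Two distinct leftmost derivations for the same string.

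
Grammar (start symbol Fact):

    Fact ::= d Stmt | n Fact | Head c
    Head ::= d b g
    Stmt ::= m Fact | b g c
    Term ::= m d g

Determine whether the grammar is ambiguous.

Ambiguous

Witness: d b g c

Derivation 1: Fact ⇒ d Stmt ⇒ d b g c
Derivation 2: Fact ⇒ Head c ⇒ d b g c

Two distinct leftmost derivations for the same string.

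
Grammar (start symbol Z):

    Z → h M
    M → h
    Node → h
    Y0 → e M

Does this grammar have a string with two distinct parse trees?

Only Z, M are reachable from Z; ignoring the rest: Restricted to the reachable nonterminals, every rule has the form A → t or A → t B, and no two rules for the same A share a first terminal. The grammar encodes a DFA — one run per string.

Unambiguous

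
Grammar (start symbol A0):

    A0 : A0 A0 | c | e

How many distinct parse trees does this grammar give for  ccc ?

2

Parse trees for ccc:
  [A0 [A0 c] [A0 [A0 c] [A0 c]]]
  [A0 [A0 [A0 c] [A0 c]] [A0 c]]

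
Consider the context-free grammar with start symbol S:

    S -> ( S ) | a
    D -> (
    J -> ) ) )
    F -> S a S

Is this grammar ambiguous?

Unambiguous

Only S is reachable from S; ignoring the rest: L(S) is { openⁿ atom closeⁿ : n ≥ 0 }. The bracket depth fixes n, and the derivation is forced at every step.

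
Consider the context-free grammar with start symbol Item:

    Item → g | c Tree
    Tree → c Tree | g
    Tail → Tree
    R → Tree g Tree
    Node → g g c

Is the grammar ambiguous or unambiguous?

Only Item, Tree are reachable from Item; ignoring the rest: The reachable rules are right-linear with at most one rule per (nonterminal, next-terminal) pair. Each input token forces the next rule, so parsing is deterministic.

Unambiguous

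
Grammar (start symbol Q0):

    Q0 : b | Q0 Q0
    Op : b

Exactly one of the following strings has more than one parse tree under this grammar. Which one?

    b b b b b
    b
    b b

b b b b b: 14 trees
b: 1 tree
b b: 1 tree

b b b b b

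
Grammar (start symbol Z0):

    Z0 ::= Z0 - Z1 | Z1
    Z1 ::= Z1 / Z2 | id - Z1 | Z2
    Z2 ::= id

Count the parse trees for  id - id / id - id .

Parse trees for id - id / id - id:
  [Z0 [Z0 [Z0 [Z1 [Z2 id]]] - [Z1 [Z1 [Z2 id]] / [Z2 id]]] - [Z1 [Z2 id]]]
  [Z0 [Z0 [Z1 [Z1 id - [Z1 [Z2 id]]] / [Z2 id]]] - [Z1 [Z2 id]]]
  [Z0 [Z0 [Z1 id - [Z1 [Z1 [Z2 id]] / [Z2 id]]]] - [Z1 [Z2 id]]]

3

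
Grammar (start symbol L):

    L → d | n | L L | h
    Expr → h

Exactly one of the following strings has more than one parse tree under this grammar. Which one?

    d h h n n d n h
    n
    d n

d h h n n d n h

d h h n n d n h: 429 trees
n: 1 tree
d n: 1 tree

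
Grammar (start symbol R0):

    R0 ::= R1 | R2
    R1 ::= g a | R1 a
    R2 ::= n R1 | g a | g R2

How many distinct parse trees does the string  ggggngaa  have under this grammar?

Parse trees for ggggngaa:
  [R0 [R2 g [R2 g [R2 g [R2 g [R2 n [R1 [R1 g a] a]]]]]]]

1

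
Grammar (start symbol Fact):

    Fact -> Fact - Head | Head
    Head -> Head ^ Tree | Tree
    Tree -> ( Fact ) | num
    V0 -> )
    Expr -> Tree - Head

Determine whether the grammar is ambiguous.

Unambiguous

Only Fact, Head, Tree are reachable from Fact; ignoring the rest: The grammar is stratified — Fact handles '-' (left-recursive), Head handles '^', Tree atoms. Each operator has a fixed associativity and precedence level, so every string has one parse.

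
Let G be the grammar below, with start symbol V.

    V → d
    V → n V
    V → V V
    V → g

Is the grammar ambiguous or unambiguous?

Ambiguous

Witness: d d d

Derivation 1: V ⇒ V V ⇒ d V ⇒ d V V ⇒ d d V ⇒ d d d
Derivation 2: V ⇒ V V ⇒ V V V ⇒ d V V ⇒ d d V ⇒ d d d

Two distinct leftmost derivations for the same string.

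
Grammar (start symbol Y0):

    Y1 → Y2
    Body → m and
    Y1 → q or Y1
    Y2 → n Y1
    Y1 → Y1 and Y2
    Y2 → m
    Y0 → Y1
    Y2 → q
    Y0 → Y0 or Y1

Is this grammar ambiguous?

Ambiguous

Witness: q or m

Derivation 1: Y0 ⇒ Y1 ⇒ q or Y1 ⇒ q or Y2 ⇒ q or m
Derivation 2: Y0 ⇒ Y0 or Y1 ⇒ Y1 or Y1 ⇒ Y2 or Y1 ⇒ q or Y1 ⇒ q or Y2 ⇒ q or m

Two distinct leftmost derivations for the same string.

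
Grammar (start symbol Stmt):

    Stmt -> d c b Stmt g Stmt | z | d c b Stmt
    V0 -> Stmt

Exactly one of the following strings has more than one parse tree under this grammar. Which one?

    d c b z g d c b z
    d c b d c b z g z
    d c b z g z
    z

d c b z g d c b z: 1 tree
d c b d c b z g z: 2 trees
d c b z g z: 1 tree
z: 1 tree

d c b d c b z g z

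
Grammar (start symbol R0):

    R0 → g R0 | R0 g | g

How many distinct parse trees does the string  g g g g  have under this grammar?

Parse trees for g g g g:
  [R0 g [R0 g [R0 g [R0 g]]]]
  [R0 g [R0 g [R0 [R0 g] g]]]
  [R0 g [R0 [R0 g [R0 g]] g]]
  [R0 g [R0 [R0 [R0 g] g] g]]
  [R0 [R0 g [R0 g [R0 g]]] g]
  [R0 [R0 g [R0 [R0 g] g]] g]
  [R0 [R0 [R0 g [R0 g]] g] g]
  [R0 [R0 [R0 [R0 g] g] g] g]

8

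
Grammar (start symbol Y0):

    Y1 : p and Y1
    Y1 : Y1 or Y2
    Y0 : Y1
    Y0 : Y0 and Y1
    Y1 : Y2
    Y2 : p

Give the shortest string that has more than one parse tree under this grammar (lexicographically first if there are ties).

length 1: no string has ≥2 trees
length 3: p and p has 2 parse trees

Two derivations of p and p:
  Y0 ⇒ Y1 ⇒ p and Y1 ⇒ p and Y2 ⇒ p and p
  Y0 ⇒ Y0 and Y1 ⇒ Y1 and Y1 ⇒ Y2 and Y1 ⇒ p and Y1 ⇒ p and Y2 ⇒ p and p

p and p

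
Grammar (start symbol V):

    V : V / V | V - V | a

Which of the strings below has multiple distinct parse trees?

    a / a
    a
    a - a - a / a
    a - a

a / a: 1 tree
a: 1 tree
a - a - a / a: 5 trees
a - a: 1 tree

a - a - a / a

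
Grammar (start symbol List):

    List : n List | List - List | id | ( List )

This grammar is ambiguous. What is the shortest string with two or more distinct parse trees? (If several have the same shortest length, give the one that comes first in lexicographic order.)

length 1: no string has ≥2 trees
length 2: no string has ≥2 trees
length 3: no string has ≥2 trees
length 4: n id - id has 2 parse trees

Two derivations of n id - id:
  List ⇒ n List ⇒ n List - List ⇒ n id - List ⇒ n id - id
  List ⇒ List - List ⇒ n List - List ⇒ n id - List ⇒ n id - id

n id - id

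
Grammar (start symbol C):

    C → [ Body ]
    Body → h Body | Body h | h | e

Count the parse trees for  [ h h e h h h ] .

Parse trees for [ h h e h h h ] (showing first 6 of 10):
  [C [ [Body h [Body h [Body [Body [Body [Body e] h] h] h]]] ]]
  [C [ [Body h [Body [Body h [Body [Body [Body e] h] h]] h]] ]]
  [C [ [Body h [Body [Body [Body h [Body [Body e] h]] h] h]] ]]
  [C [ [Body h [Body [Body [Body [Body h [Body e]] h] h] h]] ]]
  [C [ [Body [Body h [Body h [Body [Body [Body e] h] h]]] h] ]]
  [C [ [Body [Body h [Body [Body h [Body [Body e] h]] h]] h] ]]

10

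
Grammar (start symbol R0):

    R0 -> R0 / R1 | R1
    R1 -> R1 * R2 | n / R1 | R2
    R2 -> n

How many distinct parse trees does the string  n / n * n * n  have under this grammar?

4

Parse trees for n / n * n * n:
  [R0 [R0 [R1 [R2 n]]] / [R1 [R1 [R1 [R2 n]] * [R2 n]] * [R2 n]]]
  [R0 [R1 [R1 [R1 n / [R1 [R2 n]]] * [R2 n]] * [R2 n]]]
  [R0 [R1 [R1 n / [R1 [R1 [R2 n]] * [R2 n]]] * [R2 n]]]
  [R0 [R1 n / [R1 [R1 [R1 [R2 n]] * [R2 n]] * [R2 n]]]]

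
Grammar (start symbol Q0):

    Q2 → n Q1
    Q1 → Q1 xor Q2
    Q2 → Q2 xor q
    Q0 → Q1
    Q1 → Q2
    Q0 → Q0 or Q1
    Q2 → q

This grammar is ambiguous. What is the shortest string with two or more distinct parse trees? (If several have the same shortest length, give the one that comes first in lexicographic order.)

q xor q

length 1: no string has ≥2 trees
length 2: no string has ≥2 trees
length 3: q xor q has 2 parse trees

Two derivations of q xor q:
  Q0 ⇒ Q1 ⇒ Q1 xor Q2 ⇒ Q2 xor Q2 ⇒ q xor Q2 ⇒ q xor q
  Q0 ⇒ Q1 ⇒ Q2 ⇒ Q2 xor q ⇒ q xor q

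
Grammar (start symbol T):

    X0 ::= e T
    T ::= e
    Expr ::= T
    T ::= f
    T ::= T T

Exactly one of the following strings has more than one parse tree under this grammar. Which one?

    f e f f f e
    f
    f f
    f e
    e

f e f f f e

f e f f f e: 42 trees
f: 1 tree
f f: 1 tree
f e: 1 tree
e: 1 tree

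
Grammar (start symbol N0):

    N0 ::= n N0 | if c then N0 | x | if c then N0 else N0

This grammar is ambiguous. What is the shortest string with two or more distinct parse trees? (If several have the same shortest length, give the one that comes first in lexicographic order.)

if c then if c then x else x

length 1: no string has ≥2 trees
length 2: no string has ≥2 trees
length 3: no string has ≥2 trees
length 4: no string has ≥2 trees
length 5: no string has ≥2 trees
length 6: no string has ≥2 trees
length 7: no string has ≥2 trees
length 8: no string has ≥2 trees
length 9: if c then if c then x else x has 2 parse trees

Two derivations of if c then if c then x else x:
  N0 ⇒ if c then N0 ⇒ if c then if c then N0 else N0 ⇒ if c then if c then x else N0 ⇒ if c then if c then x else x
  N0 ⇒ if c then N0 else N0 ⇒ if c then if c then N0 else N0 ⇒ if c then if c then x else N0 ⇒ if c then if c then x else x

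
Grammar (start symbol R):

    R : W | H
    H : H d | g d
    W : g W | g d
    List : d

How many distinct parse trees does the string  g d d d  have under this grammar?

1

Parse trees for g d d d:
  [R [H [H [H g d] d] d]]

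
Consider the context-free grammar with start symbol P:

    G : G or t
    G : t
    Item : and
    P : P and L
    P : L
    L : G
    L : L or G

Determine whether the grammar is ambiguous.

Ambiguous

Witness: t or t

Derivation 1: P ⇒ L ⇒ G ⇒ G or t ⇒ t or t
Derivation 2: P ⇒ L ⇒ L or G ⇒ G or G ⇒ t or G ⇒ t or t

Two distinct leftmost derivations for the same string.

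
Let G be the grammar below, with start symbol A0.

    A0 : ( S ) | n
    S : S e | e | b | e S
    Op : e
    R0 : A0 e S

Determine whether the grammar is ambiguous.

Ambiguous

Witness: ( e e )

Derivation 1: A0 ⇒ ( S ) ⇒ ( S e ) ⇒ ( e e )
Derivation 2: A0 ⇒ ( S ) ⇒ ( e S ) ⇒ ( e e )

Two distinct leftmost derivations for the same string.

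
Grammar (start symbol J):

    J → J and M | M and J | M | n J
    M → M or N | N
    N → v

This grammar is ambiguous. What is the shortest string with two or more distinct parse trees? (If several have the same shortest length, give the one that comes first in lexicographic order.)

length 1: no string has ≥2 trees
length 2: no string has ≥2 trees
length 3: v and v has 2 parse trees

Two derivations of v and v:
  J ⇒ J and M ⇒ M and M ⇒ N and M ⇒ v and M ⇒ v and N ⇒ v and v
  J ⇒ M and J ⇒ N and J ⇒ v and J ⇒ v and M ⇒ v and N ⇒ v and v

v and v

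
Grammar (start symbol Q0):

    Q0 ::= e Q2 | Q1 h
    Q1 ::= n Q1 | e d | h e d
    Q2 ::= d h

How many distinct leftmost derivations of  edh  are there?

2

Parse trees for edh:
  [Q0 e [Q2 d h]]
  [Q0 [Q1 e d] h]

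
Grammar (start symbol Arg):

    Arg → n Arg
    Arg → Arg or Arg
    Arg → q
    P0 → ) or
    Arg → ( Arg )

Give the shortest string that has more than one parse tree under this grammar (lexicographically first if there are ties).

length 1: no string has ≥2 trees
length 2: no string has ≥2 trees
length 3: no string has ≥2 trees
length 4: n q or q has 2 parse trees

Two derivations of n q or q:
  Arg ⇒ n Arg ⇒ n Arg or Arg ⇒ n q or Arg ⇒ n q or q
  Arg ⇒ Arg or Arg ⇒ n Arg or Arg ⇒ n q or Arg ⇒ n q or q

n q or q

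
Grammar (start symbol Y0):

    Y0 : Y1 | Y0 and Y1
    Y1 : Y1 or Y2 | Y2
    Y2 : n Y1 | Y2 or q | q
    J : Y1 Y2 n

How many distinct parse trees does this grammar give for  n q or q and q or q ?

Parse trees for n q or q and q or q:
  [Y0 [Y0 [Y1 [Y1 [Y2 n [Y1 [Y2 q]]]] or [Y2 q]]] and [Y1 [Y1 [Y2 q]] or [Y2 q]]]
  [Y0 [Y0 [Y1 [Y1 [Y2 n [Y1 [Y2 q]]]] or [Y2 q]]] and [Y1 [Y2 [Y2 q] or q]]]
  [Y0 [Y0 [Y1 [Y2 n [Y1 [Y1 [Y2 q]] or [Y2 q]]]]] and [Y1 [Y1 [Y2 q]] or [Y2 q]]]
  [Y0 [Y0 [Y1 [Y2 n [Y1 [Y1 [Y2 q]] or [Y2 q]]]]] and [Y1 [Y2 [Y2 q] or q]]]
  [Y0 [Y0 [Y1 [Y2 n [Y1 [Y2 [Y2 q] or q]]]]] and [Y1 [Y1 [Y2 q]] or [Y2 q]]]
  [Y0 [Y0 [Y1 [Y2 n [Y1 [Y2 [Y2 q] or q]]]]] and [Y1 [Y2 [Y2 q] or q]]]
  [Y0 [Y0 [Y1 [Y2 [Y2 n [Y1 [Y2 q]]] or q]]] and [Y1 [Y1 [Y2 q]] or [Y2 q]]]
  [Y0 [Y0 [Y1 [Y2 [Y2 n [Y1 [Y2 q]]] or q]]] and [Y1 [Y2 [Y2 q] or q]]]

8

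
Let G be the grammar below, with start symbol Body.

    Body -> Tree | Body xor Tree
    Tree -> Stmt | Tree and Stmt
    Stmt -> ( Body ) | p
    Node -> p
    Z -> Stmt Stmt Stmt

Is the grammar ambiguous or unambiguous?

Only Body, Tree, Stmt are reachable from Body; ignoring the rest: The grammar is stratified — Body handles 'xor' (left-recursive), Tree handles 'and', Stmt atoms. Each operator has a fixed associativity and precedence level, so every string has one parse.

Unambiguous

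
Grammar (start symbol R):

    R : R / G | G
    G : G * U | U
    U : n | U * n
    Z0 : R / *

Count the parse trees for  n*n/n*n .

4

Parse trees for n*n/n*n:
  [R [R [G [G [U n]] * [U n]]] / [G [G [U n]] * [U n]]]
  [R [R [G [G [U n]] * [U n]]] / [G [U [U n] * n]]]
  [R [R [G [U [U n] * n]]] / [G [G [U n]] * [U n]]]
  [R [R [G [U [U n] * n]]] / [G [U [U n] * n]]]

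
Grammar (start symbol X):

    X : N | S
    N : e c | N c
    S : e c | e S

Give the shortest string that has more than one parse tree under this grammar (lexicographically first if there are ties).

length 2: e c has 2 parse trees

Two derivations of e c:
  X ⇒ N ⇒ e c
  X ⇒ S ⇒ e c

e c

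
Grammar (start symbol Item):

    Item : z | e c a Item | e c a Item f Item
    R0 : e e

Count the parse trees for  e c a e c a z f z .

2

Parse trees for e c a e c a z f z:
  [Item e c a [Item e c a [Item z] f [Item z]]]
  [Item e c a [Item e c a [Item z]] f [Item z]]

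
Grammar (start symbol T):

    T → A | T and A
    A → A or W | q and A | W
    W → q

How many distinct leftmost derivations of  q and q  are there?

2

Parse trees for q and q:
  [T [A q and [A [W q]]]]
  [T [T [A [W q]]] and [A [W q]]]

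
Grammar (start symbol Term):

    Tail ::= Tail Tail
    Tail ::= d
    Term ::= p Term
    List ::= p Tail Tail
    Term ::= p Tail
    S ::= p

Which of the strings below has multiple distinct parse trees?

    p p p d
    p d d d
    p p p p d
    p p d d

p d d d

p p p d: 1 tree
p d d d: 2 trees
p p p p d: 1 tree
p p d d: 1 tree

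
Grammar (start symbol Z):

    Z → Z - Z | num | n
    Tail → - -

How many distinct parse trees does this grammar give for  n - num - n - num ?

5

Parse trees for n - num - n - num:
  [Z [Z n] - [Z [Z num] - [Z [Z n] - [Z num]]]]
  [Z [Z n] - [Z [Z [Z num] - [Z n]] - [Z num]]]
  [Z [Z [Z n] - [Z num]] - [Z [Z n] - [Z num]]]
  [Z [Z [Z n] - [Z [Z num] - [Z n]]] - [Z num]]
  [Z [Z [Z [Z n] - [Z num]] - [Z n]] - [Z num]]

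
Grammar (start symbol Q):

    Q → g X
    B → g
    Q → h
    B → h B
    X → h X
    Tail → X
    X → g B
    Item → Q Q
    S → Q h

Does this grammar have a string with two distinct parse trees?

(Item, Tail, S are unreachable from Q, so their rules don't affect L(Q).) Each reachable nonterminal has at most one production per leading terminal, and all productions are right-linear; the derivation is determined token-by-token.

Unambiguous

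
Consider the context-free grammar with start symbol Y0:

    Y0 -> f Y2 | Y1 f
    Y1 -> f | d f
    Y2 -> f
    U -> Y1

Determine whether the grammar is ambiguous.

Ambiguous

Witness: f f

Derivation 1: Y0 ⇒ f Y2 ⇒ f f
Derivation 2: Y0 ⇒ Y1 f ⇒ f f

Two distinct leftmost derivations for the same string.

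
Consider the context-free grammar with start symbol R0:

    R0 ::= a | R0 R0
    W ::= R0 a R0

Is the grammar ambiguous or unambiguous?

Ambiguous

Witness: a a a

Derivation 1: R0 ⇒ R0 R0 ⇒ a R0 ⇒ a R0 R0 ⇒ a a R0 ⇒ a a a
Derivation 2: R0 ⇒ R0 R0 ⇒ R0 R0 R0 ⇒ a R0 R0 ⇒ a a R0 ⇒ a a a

Two distinct leftmost derivations for the same string.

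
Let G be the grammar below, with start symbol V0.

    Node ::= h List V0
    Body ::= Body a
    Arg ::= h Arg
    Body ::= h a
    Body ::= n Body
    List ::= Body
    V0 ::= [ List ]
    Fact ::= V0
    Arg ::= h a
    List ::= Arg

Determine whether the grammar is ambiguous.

Witness: [ h a ]

Derivation 1: V0 ⇒ [ List ] ⇒ [ Body ] ⇒ [ h a ]
Derivation 2: V0 ⇒ [ List ] ⇒ [ Arg ] ⇒ [ h a ]

Two distinct leftmost derivations for the same string.

Ambiguous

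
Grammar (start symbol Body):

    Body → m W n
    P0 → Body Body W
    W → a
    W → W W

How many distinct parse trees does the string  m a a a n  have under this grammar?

Parse trees for m a a a n:
  [Body m [W [W a] [W [W a] [W a]]] n]
  [Body m [W [W [W a] [W a]] [W a]] n]

2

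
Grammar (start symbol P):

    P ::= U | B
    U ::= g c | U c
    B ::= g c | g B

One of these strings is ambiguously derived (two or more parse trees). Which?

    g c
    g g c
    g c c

g c: 2 trees
g g c: 1 tree
g c c: 1 tree

g c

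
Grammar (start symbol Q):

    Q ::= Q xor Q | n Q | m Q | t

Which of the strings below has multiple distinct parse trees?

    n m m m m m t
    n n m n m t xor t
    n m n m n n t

n n m n m t xor t

n m m m m m t: 1 tree
n n m n m t xor t: 6 trees
n m n m n n t: 1 tree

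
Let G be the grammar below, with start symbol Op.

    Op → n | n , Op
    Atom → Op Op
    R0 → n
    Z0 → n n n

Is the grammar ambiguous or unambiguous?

Unambiguous

Only Op is reachable from Op; ignoring the rest: Right-recursive list with a separator: after each atom, whether the separator follows determines the rule. One parse per string.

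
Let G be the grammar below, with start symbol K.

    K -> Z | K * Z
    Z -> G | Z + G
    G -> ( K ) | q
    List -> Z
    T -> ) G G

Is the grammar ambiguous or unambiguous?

Unambiguous

Only K, Z, G are reachable from K; ignoring the rest: This is a standard precedence ladder (K over Z over G), with each level left-recursive on its own operator ('*' at K, '+' at Z). That structure is LR(1), hence unambiguous.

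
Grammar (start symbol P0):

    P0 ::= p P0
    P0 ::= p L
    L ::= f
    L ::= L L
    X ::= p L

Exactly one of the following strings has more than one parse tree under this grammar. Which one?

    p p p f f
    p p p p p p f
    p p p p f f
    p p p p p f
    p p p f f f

p p p f f: 1 tree
p p p p p p f: 1 tree
p p p p f f: 1 tree
p p p p p f: 1 tree
p p p f f f: 2 trees

p p p f f f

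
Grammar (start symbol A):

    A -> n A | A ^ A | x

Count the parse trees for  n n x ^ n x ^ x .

Parse trees for n n x ^ n x ^ x (showing first 6 of 12):
  [A n [A n [A [A x] ^ [A n [A [A x] ^ [A x]]]]]]
  [A n [A n [A [A x] ^ [A [A n [A x]] ^ [A x]]]]]
  [A n [A n [A [A [A x] ^ [A n [A x]]] ^ [A x]]]]
  [A n [A [A n [A x]] ^ [A n [A [A x] ^ [A x]]]]]
  [A n [A [A n [A x]] ^ [A [A n [A x]] ^ [A x]]]]
  [A n [A [A n [A [A x] ^ [A n [A x]]]] ^ [A x]]]

12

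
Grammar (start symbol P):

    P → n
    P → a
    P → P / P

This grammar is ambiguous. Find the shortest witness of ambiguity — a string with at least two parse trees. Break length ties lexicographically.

length 1: no string has ≥2 trees
length 3: no string has ≥2 trees
length 5: a / a / a has 2 parse trees

Two derivations of a / a / a:
  P ⇒ P / P ⇒ a / P ⇒ a / P / P ⇒ a / a / P ⇒ a / a / a
  P ⇒ P / P ⇒ P / P / P ⇒ a / P / P ⇒ a / a / P ⇒ a / a / a

a / a / a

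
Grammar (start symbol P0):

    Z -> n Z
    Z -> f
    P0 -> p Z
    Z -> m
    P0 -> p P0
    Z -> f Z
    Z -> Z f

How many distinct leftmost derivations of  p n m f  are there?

Parse trees for p n m f:
  [P0 p [Z n [Z [Z m] f]]]
  [P0 p [Z [Z n [Z m]] f]]

2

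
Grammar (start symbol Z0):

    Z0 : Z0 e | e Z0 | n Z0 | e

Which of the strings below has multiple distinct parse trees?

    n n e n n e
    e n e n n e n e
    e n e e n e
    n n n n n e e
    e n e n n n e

n n e n n e: 1 tree
e n e n n e n e: 1 tree
e n e e n e: 1 tree
n n n n n e e: 7 trees
e n e n n n e: 1 tree

n n n n n e e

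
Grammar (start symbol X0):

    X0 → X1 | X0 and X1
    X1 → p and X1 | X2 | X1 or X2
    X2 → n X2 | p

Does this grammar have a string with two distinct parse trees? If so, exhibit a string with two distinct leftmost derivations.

Witness: p and p

Derivation 1: X0 ⇒ X1 ⇒ p and X1 ⇒ p and X2 ⇒ p and p
Derivation 2: X0 ⇒ X0 and X1 ⇒ X1 and X1 ⇒ X2 and X1 ⇒ p and X1 ⇒ p and X2 ⇒ p and p

Two distinct leftmost derivations for the same string.

Ambiguous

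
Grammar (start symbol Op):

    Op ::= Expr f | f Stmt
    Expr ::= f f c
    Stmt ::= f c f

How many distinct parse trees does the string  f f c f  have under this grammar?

Parse trees for f f c f:
  [Op [Expr f f c] f]
  [Op f [Stmt f c f]]

2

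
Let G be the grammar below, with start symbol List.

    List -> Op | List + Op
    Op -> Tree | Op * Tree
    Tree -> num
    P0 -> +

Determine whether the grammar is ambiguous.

(P0 is unreachable from List, so its rules don't affect L(List).) The grammar is stratified — List handles '+' (left-recursive), Op handles '*', Tree atoms. Each operator has a fixed associativity and precedence level, so every string has one parse.

Unambiguous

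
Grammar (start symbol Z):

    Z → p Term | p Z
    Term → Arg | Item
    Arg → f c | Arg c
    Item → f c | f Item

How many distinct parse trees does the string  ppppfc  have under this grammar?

Parse trees for ppppfc:
  [Z p [Z p [Z p [Z p [Term [Arg f c]]]]]]
  [Z p [Z p [Z p [Z p [Term [Item f c]]]]]]

2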